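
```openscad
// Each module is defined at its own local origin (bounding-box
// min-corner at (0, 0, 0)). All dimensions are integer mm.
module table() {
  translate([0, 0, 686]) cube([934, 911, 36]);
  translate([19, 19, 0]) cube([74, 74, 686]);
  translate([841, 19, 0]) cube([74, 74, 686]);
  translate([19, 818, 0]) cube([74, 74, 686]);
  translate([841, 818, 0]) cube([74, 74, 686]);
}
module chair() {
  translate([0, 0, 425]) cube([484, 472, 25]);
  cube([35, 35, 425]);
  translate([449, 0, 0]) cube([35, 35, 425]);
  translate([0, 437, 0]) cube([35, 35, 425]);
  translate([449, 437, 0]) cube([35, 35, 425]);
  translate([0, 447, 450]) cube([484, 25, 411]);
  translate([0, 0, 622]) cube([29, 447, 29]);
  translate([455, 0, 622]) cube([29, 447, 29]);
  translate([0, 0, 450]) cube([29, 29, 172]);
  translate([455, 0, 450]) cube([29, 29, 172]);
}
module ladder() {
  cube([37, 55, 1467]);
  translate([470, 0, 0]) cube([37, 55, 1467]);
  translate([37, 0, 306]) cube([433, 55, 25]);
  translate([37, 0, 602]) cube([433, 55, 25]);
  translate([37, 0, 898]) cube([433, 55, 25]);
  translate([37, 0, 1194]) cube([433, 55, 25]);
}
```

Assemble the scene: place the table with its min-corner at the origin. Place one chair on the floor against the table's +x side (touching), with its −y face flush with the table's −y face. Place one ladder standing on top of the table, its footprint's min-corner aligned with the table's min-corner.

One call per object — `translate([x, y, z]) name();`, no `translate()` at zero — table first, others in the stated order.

table();
translate([934, 0, 0]) chair();
translate([0, 0, 722]) ladder();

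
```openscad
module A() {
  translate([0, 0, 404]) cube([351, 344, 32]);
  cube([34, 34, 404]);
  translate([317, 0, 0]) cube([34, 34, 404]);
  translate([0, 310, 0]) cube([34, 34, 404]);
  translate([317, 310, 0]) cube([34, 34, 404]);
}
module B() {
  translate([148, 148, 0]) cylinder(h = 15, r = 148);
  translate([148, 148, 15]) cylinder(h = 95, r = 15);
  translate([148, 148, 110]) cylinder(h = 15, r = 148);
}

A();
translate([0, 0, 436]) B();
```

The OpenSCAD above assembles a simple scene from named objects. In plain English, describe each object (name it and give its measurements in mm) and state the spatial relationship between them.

A is a four-legged stool. The seat is a 351×344×32 mm slab whose top surface is at z = 436 mm; four square legs, each 34×34 mm in cross-section, run from the floor (z = 0) to the underside of the seat, each flush with a corner of the seat.

B is a spool: two coaxial disc flanges of radius 148 mm and thickness 15 mm, joined by a core cylinder of radius 15 mm and height 95 mm. The lower flange rests on z = 0 and the three cylinders share a vertical axis.

The spool is on top of the stool.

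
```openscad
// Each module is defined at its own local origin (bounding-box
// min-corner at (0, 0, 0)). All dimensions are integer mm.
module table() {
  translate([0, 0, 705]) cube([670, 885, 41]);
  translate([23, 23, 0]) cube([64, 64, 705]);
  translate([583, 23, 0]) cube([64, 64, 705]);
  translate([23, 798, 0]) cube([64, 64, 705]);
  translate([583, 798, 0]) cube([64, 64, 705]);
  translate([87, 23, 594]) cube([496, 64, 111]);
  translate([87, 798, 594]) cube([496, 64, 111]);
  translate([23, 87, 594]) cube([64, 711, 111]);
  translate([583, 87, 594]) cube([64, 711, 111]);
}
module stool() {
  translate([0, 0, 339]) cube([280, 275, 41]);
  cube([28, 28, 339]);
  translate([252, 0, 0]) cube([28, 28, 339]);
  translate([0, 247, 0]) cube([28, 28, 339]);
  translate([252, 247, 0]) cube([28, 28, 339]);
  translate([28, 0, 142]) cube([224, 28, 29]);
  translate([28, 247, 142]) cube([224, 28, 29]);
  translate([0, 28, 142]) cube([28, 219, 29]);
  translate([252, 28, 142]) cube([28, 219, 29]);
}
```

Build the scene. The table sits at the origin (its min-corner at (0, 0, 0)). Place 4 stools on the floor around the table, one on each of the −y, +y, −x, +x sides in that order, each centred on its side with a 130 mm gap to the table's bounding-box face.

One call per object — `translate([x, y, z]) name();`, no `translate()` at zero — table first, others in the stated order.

table();
translate([195, -405, 0]) stool();
translate([195, 1015, 0]) stool();
translate([-410, 305, 0]) stool();
translate([800, 305, 0]) stool();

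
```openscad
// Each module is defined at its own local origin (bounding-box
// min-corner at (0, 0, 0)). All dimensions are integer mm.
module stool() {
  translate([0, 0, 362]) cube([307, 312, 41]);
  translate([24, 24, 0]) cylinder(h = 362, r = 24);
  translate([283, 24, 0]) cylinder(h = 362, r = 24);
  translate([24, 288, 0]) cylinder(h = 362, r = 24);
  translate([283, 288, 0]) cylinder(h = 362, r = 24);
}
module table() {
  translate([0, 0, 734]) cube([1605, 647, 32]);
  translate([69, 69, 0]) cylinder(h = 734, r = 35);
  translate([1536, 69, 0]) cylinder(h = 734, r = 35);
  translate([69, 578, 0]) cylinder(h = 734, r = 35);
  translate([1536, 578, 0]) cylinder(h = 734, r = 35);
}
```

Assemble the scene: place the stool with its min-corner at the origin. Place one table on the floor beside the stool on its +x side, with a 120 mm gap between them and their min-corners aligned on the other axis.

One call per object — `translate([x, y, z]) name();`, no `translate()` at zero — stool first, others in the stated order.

stool();
translate([427, 0, 0]) table();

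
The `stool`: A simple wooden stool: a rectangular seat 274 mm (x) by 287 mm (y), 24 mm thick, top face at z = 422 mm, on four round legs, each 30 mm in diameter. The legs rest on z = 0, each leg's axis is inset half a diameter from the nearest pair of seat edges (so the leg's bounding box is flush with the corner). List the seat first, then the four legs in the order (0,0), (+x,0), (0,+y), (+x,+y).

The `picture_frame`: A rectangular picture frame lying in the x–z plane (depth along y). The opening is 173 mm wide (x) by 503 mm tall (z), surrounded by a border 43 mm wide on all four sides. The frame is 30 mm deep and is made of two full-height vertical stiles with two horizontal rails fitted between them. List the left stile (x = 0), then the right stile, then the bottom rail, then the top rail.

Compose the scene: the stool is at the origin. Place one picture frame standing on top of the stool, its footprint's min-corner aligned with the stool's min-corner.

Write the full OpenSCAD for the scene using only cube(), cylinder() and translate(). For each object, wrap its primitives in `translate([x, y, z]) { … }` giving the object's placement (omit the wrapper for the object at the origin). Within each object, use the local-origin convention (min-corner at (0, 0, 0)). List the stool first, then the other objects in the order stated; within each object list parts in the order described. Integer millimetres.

translate([0, 0, 398]) cube([274, 287, 24]);
translate([15, 15, 0]) cylinder(h = 398, r = 15);
translate([259, 15, 0]) cylinder(h = 398, r = 15);
translate([15, 272, 0]) cylinder(h = 398, r = 15);
translate([259, 272, 0]) cylinder(h = 398, r = 15);
translate([0, 0, 422]) {
  cube([43, 30, 589]);
  translate([216, 0, 0]) cube([43, 30, 589]);
  translate([43, 0, 0]) cube([173, 30, 43]);
  translate([43, 0, 546]) cube([173, 30, 43]);
}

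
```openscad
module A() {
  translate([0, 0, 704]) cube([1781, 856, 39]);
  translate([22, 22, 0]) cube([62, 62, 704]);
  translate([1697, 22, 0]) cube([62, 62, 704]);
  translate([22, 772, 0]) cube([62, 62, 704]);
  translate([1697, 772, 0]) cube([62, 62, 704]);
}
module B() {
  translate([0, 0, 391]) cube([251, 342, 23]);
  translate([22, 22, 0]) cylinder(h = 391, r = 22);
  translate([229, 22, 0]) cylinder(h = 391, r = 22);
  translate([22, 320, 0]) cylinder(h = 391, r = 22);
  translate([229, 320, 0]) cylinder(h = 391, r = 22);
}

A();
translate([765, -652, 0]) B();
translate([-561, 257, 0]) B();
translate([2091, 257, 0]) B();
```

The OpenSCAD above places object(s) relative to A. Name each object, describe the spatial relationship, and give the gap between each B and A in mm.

A is a table. B is a stool. Three stools sit around the table at the −y, −x, +x sides. The gap between each stool and the table is 310 mm.

Each stool's nearest face is 310 mm from the table's bounding box.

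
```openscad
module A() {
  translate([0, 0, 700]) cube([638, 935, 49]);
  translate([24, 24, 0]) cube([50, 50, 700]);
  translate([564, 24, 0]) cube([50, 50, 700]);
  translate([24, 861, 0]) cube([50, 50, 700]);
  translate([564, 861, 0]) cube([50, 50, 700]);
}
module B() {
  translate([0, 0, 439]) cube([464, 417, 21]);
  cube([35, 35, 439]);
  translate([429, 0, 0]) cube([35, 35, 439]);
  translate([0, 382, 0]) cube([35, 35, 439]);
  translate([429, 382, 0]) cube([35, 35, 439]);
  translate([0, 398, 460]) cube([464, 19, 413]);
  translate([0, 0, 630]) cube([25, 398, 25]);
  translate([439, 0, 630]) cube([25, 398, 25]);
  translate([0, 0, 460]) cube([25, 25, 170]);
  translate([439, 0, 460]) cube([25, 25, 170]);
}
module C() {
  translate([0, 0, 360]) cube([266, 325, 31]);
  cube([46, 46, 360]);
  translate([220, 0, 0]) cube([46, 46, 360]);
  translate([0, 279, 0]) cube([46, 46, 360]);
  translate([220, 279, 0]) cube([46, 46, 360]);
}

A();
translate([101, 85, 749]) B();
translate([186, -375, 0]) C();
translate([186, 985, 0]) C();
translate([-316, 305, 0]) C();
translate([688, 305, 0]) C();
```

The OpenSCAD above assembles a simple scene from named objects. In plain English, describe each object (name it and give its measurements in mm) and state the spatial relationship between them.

A is a table with a 638×935 mm rectangular top, 49 mm thick, top surface at z = 749 mm, supported by four 50×50 mm square legs, each inset 24 mm from the nearest pair of top edges, running from the floor.

B is a chair: 464×417 mm seat, 21 mm thick, top at z = 460 mm, on four 35 mm square corner legs flush with the seat edges. A 19 mm thick backrest slab spans the full seat width, extending 413 mm above the seat top, its back face flush with the seat's +y edge. Two armrests of 25×25 mm section run along each side from the seat's front edge to the front of the backrest, top faces 195 mm above the seat top and outer faces flush with the seat's x-edges; a 25×25 mm post under the front of each armrest stands on the seat at the front corner.

C is a simple wooden stool: a rectangular seat 266 mm (x) by 325 mm (y), 31 mm thick, top face at z = 391 mm, on four square legs, each 46×46 mm in cross-section. The legs rest on z = 0, each flush with a corner of the seat.

The chair is on top of the table. Four stools sit around the table at the −y, +y, −x, +x sides.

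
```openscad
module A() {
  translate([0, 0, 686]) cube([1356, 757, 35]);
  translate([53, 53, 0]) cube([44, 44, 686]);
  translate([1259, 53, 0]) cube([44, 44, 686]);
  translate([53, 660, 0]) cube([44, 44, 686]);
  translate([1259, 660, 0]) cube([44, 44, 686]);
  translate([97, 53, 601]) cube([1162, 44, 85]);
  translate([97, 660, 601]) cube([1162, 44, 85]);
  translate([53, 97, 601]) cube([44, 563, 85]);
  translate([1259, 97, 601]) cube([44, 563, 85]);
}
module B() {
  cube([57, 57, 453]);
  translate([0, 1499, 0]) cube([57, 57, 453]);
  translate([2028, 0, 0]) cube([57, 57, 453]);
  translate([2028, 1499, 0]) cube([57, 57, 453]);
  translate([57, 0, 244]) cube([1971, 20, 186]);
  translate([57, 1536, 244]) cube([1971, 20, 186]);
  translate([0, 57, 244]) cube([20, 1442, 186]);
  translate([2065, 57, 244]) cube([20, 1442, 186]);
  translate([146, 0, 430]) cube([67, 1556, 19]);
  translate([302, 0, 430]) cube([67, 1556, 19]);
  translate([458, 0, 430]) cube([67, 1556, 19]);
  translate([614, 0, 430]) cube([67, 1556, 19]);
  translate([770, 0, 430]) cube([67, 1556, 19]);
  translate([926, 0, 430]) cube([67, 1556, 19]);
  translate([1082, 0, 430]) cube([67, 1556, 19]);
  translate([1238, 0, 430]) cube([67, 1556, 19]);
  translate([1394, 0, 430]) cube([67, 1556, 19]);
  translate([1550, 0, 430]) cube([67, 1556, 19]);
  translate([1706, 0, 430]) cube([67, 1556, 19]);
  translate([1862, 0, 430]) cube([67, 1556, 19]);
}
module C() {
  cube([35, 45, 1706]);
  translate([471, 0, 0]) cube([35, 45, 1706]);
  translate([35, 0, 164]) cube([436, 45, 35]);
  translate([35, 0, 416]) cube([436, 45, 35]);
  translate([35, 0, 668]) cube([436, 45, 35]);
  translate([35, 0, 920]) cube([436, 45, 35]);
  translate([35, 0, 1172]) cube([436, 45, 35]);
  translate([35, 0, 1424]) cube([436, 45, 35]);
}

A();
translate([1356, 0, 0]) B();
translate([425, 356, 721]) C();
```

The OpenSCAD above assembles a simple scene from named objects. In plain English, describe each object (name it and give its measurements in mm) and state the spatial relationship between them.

A is a table with a 1356×757 mm rectangular top, 35 mm thick, top surface at z = 721 mm, supported by four 44×44 mm square legs, each inset 53 mm from the nearest pair of top edges, running from the floor. Four apron rails, 44 mm thick and 85 mm tall, run between adjacent legs with their top edges flush with the underside of the top and their outer faces flush with the legs' outer faces.

B is a bed frame 2085 mm long (x) by 1556 mm wide (y). Four 57×57 mm corner posts, 453 mm tall, at the corners of the footprint. Four rails of 20 mm thickness and 186 mm height run between adjacent posts with their undersides at z = 244 mm, their outer faces flush with the outside of the frame (the two x-running rails run between the posts' inner faces; the two y-running rails run between the posts' inner faces). 12 slats, each 67 mm wide (x) and 19 mm thick, lie across the top of the two x-running rails, running the full 1556 mm width of the frame in y; the slats are evenly spaced along x between the inner faces of the end posts with equal gaps (rounded down to the nearest mm) at the −x end and between each pair — any rounding remainder accumulates at the +x end.

C is a wooden ladder with two side rails of 35×45 mm section and 1706 mm height, set 506 mm apart overall. Between them run 6 rectangular rungs (45 mm deep, 35 mm thick), front faces flush with the rails' −y face. The bottom of the first rung is 164 mm above the floor and each subsequent rung is 252 mm higher than the one below.

The bed frame is against the table's +x side, with their −y faces flush. The ladder is on top of the table, centred.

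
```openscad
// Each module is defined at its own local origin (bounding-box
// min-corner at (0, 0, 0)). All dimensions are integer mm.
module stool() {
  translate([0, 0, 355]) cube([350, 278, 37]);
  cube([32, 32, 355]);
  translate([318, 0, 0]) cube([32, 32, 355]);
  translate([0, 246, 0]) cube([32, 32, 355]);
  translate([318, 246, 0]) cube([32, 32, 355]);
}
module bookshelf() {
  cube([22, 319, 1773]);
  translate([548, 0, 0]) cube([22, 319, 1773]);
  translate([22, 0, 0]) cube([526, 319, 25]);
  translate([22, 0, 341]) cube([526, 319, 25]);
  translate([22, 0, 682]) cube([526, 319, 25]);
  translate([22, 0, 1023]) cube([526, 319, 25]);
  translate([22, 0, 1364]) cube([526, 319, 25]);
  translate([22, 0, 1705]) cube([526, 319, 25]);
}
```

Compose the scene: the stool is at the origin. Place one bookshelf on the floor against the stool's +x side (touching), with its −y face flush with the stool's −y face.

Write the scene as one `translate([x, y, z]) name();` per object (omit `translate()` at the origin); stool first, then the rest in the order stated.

stool();
translate([350, 0, 0]) bookshelf();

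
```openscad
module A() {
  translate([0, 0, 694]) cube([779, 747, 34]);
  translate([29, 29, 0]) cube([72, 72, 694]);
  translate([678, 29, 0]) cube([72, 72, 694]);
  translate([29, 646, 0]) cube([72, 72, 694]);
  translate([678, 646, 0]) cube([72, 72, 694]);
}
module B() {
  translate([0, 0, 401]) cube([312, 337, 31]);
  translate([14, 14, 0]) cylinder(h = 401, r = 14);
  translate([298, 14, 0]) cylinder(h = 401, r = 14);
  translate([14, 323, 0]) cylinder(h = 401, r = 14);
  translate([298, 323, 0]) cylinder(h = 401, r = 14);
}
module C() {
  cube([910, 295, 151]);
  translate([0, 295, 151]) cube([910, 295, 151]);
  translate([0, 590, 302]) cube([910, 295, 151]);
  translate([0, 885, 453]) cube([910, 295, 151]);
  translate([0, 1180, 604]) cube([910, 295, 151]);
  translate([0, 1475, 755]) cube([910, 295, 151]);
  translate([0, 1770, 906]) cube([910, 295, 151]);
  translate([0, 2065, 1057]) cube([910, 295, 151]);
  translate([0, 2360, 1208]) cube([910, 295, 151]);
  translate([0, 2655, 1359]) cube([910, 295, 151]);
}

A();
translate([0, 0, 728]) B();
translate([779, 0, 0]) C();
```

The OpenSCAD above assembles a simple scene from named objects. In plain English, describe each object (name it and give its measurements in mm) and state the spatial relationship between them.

A is a table with a 779×747 mm rectangular top, 34 mm thick, top surface at z = 728 mm, supported by four 72×72 mm square legs, each inset 29 mm from the nearest pair of top edges, running from the floor.

B is a simple wooden stool: a rectangular seat 312 mm (x) by 337 mm (y), 31 mm thick, top face at z = 432 mm, on four round legs, each 28 mm in diameter. The legs rest on z = 0, each leg's axis is inset half a diameter from the nearest pair of seat edges (so the leg's bounding box is flush with the corner).

C is a straight staircase of 10 solid steps. Each step is 910 mm wide (x), 295 mm deep (y, the going) and 151 mm tall (the rise). The first step rests on the floor; each subsequent step sits one going further in +y and one rise higher in +z, directly behind and above the previous step with no overlap.

The stool is on top of the table. The staircase is against the table's +x side, with their −y faces flush.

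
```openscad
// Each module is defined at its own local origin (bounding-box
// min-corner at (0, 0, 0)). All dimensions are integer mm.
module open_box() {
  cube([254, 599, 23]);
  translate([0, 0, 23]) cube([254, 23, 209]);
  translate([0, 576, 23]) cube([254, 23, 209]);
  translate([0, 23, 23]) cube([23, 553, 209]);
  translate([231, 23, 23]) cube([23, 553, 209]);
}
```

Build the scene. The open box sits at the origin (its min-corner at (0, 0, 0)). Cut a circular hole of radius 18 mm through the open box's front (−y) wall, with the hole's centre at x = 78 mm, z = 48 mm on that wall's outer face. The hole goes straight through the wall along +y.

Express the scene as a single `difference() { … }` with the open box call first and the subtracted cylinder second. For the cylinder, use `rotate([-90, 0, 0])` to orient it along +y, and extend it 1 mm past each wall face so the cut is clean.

difference() {
  open_box();
  translate([78, -1, 48]) rotate([-90, 0, 0]) cylinder(h = 25, r = 18);
}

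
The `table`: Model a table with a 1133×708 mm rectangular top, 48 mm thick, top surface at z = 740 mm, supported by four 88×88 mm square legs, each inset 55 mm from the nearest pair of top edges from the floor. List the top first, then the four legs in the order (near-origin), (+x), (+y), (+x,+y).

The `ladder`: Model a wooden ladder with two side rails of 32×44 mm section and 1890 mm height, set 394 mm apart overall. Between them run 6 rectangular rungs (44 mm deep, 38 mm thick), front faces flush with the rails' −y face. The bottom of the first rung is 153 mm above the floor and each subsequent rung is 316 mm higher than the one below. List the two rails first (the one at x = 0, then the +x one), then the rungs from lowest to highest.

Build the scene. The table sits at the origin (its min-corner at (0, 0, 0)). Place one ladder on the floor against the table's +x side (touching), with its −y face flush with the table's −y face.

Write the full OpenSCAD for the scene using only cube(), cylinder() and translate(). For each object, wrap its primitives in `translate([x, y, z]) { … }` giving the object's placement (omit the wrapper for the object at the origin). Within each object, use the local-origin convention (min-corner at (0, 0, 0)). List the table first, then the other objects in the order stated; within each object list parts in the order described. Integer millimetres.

translate([0, 0, 692]) cube([1133, 708, 48]);
translate([55, 55, 0]) cube([88, 88, 692]);
translate([990, 55, 0]) cube([88, 88, 692]);
translate([55, 565, 0]) cube([88, 88, 692]);
translate([990, 565, 0]) cube([88, 88, 692]);
translate([1133, 0, 0]) {
  cube([32, 44, 1890]);
  translate([362, 0, 0]) cube([32, 44, 1890]);
  translate([32, 0, 153]) cube([330, 44, 38]);
  translate([32, 0, 469]) cube([330, 44, 38]);
  translate([32, 0, 785]) cube([330, 44, 38]);
  translate([32, 0, 1101]) cube([330, 44, 38]);
  translate([32, 0, 1417]) cube([330, 44, 38]);
  translate([32, 0, 1733]) cube([330, 44, 38]);
}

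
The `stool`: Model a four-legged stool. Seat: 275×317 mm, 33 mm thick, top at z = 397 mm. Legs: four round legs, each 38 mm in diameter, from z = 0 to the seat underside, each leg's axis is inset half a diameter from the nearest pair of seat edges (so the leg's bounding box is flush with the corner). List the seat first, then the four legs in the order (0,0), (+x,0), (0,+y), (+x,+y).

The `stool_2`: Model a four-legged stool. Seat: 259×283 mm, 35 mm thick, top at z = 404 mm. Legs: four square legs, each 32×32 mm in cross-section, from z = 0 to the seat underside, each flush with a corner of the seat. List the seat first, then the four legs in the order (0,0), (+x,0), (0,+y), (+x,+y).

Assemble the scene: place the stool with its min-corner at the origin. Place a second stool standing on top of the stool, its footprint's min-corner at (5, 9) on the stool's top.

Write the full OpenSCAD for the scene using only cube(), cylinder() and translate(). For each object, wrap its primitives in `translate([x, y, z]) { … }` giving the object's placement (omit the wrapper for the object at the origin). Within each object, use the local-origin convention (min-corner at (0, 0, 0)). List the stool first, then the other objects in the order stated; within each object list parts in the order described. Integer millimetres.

translate([0, 0, 364]) cube([275, 317, 33]);
translate([19, 19, 0]) cylinder(h = 364, r = 19);
translate([256, 19, 0]) cylinder(h = 364, r = 19);
translate([19, 298, 0]) cylinder(h = 364, r = 19);
translate([256, 298, 0]) cylinder(h = 364, r = 19);
translate([5, 9, 397]) {
  translate([0, 0, 369]) cube([259, 283, 35]);
  cube([32, 32, 369]);
  translate([227, 0, 0]) cube([32, 32, 369]);
  translate([0, 251, 0]) cube([32, 32, 369]);
  translate([227, 251, 0]) cube([32, 32, 369]);
}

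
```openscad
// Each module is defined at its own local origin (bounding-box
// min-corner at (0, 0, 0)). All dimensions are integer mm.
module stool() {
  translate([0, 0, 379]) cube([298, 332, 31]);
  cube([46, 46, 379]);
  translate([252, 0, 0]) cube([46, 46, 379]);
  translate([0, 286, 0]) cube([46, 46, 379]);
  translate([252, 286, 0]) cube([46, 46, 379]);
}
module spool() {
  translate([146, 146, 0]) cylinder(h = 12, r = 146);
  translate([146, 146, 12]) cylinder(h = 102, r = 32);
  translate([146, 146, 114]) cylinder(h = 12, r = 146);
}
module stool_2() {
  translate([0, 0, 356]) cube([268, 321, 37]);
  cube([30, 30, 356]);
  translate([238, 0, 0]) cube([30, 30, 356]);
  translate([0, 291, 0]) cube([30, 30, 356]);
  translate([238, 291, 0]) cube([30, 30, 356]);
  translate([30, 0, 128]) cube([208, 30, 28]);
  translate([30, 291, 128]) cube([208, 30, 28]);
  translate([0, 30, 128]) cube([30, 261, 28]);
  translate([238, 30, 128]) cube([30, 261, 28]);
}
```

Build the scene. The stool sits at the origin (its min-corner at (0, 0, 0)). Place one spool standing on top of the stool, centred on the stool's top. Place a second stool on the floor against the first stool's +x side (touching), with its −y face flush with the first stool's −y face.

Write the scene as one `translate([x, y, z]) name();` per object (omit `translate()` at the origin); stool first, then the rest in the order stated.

stool();
translate([3, 20, 410]) spool();
translate([298, 0, 0]) stool_2();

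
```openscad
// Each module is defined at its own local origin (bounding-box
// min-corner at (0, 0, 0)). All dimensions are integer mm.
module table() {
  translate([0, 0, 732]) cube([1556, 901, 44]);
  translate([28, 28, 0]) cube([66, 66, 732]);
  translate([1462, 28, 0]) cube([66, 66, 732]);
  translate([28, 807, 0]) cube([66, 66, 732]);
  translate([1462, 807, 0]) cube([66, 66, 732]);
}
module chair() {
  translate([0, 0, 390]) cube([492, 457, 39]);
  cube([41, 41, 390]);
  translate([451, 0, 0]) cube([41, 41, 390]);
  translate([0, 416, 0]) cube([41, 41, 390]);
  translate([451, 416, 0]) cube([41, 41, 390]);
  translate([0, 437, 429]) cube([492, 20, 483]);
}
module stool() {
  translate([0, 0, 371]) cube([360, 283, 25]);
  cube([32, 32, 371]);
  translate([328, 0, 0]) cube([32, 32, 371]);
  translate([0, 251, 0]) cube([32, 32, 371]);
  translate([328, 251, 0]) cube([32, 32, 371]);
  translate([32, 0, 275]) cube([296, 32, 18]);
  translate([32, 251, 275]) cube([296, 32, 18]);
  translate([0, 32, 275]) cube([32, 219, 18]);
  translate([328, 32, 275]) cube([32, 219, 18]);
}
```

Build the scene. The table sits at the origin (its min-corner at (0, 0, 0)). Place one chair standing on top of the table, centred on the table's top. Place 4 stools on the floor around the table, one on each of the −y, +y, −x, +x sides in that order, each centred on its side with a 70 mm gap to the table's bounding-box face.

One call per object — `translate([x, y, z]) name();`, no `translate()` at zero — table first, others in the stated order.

table();
translate([532, 222, 776]) chair();
translate([598, -353, 0]) stool();
translate([598, 971, 0]) stool();
translate([-430, 309, 0]) stool();
translate([1626, 309, 0]) stool();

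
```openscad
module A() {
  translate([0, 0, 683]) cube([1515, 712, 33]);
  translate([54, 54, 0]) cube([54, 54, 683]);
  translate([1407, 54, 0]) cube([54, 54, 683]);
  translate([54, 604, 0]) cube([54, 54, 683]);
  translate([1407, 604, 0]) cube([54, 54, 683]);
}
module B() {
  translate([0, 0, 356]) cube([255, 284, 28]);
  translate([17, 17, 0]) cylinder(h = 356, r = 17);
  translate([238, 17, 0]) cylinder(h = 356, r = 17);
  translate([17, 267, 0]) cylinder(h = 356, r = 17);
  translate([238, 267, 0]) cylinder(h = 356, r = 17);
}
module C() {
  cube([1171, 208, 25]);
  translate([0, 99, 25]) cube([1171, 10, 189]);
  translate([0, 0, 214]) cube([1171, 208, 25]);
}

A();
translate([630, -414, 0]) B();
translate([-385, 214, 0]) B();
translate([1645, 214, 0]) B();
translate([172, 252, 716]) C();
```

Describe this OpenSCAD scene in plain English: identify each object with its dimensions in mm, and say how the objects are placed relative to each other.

A is a table: top 1515 mm (x) × 712 mm (y), 33 mm thick, upper face at z = 716 mm, on four 54×54 mm square legs, each inset 54 mm from the nearest pair of top edges, running from z = 0 to the bottom of the top.

B is a simple wooden stool: a rectangular seat 255 mm (x) by 284 mm (y), 28 mm thick, top face at z = 384 mm, on four round legs, each 34 mm in diameter. The legs rest on z = 0, each leg's axis is inset half a diameter from the nearest pair of seat edges (so the leg's bounding box is flush with the corner).

C is an I-beam lying along x, 1171 mm long. Overall section height 239 mm. Two flanges 208 mm wide (y) and 25 mm thick, one on the floor and one at the top; a web 10 mm thick runs between them, centred on the flange width.

Three stools sit around the table at the −y, −x, +x sides. The I-beam is on top of the table, centred.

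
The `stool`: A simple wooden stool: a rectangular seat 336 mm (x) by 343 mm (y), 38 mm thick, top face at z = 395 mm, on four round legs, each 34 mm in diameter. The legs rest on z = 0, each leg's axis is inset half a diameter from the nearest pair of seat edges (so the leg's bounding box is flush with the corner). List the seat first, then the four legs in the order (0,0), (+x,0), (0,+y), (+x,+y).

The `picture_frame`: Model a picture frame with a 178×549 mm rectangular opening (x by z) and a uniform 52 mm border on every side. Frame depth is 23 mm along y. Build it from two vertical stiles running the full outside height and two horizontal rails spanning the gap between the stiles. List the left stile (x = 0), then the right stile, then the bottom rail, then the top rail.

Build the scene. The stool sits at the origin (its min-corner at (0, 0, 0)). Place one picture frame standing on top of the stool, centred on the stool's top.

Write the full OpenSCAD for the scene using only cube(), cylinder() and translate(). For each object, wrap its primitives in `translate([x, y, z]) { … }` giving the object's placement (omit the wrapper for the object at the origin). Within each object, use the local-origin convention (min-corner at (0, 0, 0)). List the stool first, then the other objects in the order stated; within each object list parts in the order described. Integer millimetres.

translate([0, 0, 357]) cube([336, 343, 38]);
translate([17, 17, 0]) cylinder(h = 357, r = 17);
translate([319, 17, 0]) cylinder(h = 357, r = 17);
translate([17, 326, 0]) cylinder(h = 357, r = 17);
translate([319, 326, 0]) cylinder(h = 357, r = 17);
translate([27, 160, 395]) {
  cube([52, 23, 653]);
  translate([230, 0, 0]) cube([52, 23, 653]);
  translate([52, 0, 0]) cube([178, 23, 52]);
  translate([52, 0, 601]) cube([178, 23, 52]);
}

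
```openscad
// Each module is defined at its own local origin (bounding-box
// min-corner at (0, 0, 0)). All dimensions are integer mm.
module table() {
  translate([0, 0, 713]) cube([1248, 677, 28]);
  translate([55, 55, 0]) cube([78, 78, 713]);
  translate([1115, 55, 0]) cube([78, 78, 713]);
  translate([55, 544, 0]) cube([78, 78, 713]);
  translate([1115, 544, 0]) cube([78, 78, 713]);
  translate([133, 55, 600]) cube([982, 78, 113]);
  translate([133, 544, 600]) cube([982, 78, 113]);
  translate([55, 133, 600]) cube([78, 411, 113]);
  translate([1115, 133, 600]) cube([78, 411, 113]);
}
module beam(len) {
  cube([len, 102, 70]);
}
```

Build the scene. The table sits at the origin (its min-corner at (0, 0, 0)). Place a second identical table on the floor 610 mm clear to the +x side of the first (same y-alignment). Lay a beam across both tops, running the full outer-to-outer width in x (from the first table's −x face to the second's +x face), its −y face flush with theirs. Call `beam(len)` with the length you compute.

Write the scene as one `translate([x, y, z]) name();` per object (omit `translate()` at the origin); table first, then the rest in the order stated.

table();
translate([1858, 0, 0]) table();
translate([0, 0, 741]) beam(3106);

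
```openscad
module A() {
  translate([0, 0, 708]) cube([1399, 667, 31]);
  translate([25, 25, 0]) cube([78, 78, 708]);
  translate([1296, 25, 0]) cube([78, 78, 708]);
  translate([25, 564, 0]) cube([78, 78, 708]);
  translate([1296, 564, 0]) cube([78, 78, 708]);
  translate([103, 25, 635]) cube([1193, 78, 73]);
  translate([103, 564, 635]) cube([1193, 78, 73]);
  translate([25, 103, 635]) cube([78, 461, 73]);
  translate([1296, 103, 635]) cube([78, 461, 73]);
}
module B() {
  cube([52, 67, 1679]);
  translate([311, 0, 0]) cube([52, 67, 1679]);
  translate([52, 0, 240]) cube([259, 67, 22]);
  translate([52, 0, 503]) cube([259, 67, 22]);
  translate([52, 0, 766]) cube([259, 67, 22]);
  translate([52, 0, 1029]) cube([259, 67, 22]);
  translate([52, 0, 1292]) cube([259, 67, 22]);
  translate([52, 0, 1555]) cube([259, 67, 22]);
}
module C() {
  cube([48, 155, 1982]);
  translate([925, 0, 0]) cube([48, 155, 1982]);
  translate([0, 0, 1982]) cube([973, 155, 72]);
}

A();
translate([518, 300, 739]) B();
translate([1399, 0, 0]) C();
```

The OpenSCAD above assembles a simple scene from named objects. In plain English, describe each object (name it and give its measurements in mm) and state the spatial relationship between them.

A is a rectangular dining table. The top is 1399×667×31 mm with its upper surface at z = 739 mm. It stands on four 78×78 mm square legs, each inset 25 mm from the nearest pair of top edges, running from the floor to the underside of the top. Four apron rails, 78 mm thick and 73 mm tall, run between adjacent legs with their top edges flush with the underside of the top and their outer faces flush with the legs' outer faces.

B is a wooden ladder with two side rails of 52×67 mm section and 1679 mm height, set 363 mm apart overall. Between them run 6 rectangular rungs (67 mm deep, 22 mm thick), front faces flush with the rails' −y face. The bottom of the first rung is 240 mm above the floor and each subsequent rung is 263 mm higher than the one below.

C is a door frame. The clear opening is 877 mm wide and 1982 mm high. Two 48 mm wide jambs, 155 mm deep, stand either side of the opening from the floor to the top of the opening. A 72 mm thick head sits across the top of both jambs, spanning the full outside width of the frame.

The ladder is on top of the table, centred. The door frame is against the table's +x side, with their −y faces flush.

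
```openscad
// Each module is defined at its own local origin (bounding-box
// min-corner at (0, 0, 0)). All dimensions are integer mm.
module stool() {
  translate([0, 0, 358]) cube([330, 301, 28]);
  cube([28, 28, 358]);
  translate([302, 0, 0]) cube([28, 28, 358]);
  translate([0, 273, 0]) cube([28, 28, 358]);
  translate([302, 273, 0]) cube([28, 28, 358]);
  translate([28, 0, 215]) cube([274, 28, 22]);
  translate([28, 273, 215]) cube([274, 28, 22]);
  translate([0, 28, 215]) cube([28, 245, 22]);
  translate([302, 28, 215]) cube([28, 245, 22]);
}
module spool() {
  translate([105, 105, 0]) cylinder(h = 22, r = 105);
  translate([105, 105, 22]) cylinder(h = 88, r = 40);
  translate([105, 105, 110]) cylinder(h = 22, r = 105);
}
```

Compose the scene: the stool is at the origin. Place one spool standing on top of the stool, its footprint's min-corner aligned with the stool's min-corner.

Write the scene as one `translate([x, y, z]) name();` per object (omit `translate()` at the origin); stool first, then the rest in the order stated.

stool();
translate([0, 0, 386]) spool();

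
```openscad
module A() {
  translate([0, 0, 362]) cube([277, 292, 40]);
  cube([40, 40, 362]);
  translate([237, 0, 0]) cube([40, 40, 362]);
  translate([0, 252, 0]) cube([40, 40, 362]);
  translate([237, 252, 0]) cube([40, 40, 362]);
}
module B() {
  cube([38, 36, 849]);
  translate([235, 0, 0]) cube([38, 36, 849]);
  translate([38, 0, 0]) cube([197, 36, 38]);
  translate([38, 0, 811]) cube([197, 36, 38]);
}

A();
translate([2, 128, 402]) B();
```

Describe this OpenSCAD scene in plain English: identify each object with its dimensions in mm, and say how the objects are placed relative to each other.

A is a simple wooden stool: a rectangular seat 277 mm (x) by 292 mm (y), 40 mm thick, top face at z = 402 mm, on four square legs, each 40×40 mm in cross-section. The legs rest on z = 0, each flush with a corner of the seat.

B is a rectangular picture frame lying in the x–z plane (depth along y). The opening is 197 mm wide (x) by 773 mm tall (z), surrounded by a border 38 mm wide on all four sides. The frame is 36 mm deep and is made of two full-height vertical stiles with two horizontal rails fitted between them.

The picture frame is on top of the stool, centred.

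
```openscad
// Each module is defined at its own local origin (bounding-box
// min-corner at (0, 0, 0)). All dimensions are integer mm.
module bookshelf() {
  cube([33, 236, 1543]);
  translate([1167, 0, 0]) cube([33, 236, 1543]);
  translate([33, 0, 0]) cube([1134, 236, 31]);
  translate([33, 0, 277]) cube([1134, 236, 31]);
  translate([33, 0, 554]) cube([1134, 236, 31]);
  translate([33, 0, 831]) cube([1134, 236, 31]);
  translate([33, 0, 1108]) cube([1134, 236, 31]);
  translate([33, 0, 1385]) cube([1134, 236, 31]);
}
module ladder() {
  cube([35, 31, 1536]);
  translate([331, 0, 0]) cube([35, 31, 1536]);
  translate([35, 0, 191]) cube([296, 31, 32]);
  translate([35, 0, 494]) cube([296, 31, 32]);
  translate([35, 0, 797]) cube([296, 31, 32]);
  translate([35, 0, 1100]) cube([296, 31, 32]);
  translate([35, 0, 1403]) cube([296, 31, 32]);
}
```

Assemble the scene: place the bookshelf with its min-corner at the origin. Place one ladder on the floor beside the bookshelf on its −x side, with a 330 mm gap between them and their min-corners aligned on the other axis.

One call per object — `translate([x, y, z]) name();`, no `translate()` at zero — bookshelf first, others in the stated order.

bookshelf();
translate([-696, 0, 0]) ladder();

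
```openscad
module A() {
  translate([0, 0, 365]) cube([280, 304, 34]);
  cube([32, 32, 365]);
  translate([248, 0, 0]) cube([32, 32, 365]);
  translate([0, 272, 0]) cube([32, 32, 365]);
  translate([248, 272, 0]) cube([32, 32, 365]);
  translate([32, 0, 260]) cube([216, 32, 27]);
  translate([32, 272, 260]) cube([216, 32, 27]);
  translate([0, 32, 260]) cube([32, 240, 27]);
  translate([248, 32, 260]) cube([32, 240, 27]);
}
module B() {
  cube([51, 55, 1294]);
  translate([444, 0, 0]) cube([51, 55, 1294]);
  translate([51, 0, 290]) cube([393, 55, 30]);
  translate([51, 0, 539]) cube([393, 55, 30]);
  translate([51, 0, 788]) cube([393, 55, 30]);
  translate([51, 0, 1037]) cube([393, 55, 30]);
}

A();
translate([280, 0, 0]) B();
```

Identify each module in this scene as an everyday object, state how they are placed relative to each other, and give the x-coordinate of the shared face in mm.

A is a stool. B is a ladder. The ladder is against the stool's +x side, with their −y faces flush. The x-coordinate of the shared face is 280 mm.

The stool's +x face and the ladder's −x face are both at x = 280 mm.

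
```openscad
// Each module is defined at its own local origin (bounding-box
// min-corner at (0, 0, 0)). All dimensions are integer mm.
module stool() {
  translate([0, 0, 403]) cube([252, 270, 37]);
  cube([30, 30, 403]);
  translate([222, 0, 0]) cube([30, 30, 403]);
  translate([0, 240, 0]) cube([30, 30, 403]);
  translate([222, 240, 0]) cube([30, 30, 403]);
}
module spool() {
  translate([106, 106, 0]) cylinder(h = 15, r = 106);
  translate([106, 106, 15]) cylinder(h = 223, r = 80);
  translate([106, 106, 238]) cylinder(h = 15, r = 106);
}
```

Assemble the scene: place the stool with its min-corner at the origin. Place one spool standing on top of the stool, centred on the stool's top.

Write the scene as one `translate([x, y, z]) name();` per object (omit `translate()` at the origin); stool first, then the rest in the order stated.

stool();
translate([20, 29, 440]) spool();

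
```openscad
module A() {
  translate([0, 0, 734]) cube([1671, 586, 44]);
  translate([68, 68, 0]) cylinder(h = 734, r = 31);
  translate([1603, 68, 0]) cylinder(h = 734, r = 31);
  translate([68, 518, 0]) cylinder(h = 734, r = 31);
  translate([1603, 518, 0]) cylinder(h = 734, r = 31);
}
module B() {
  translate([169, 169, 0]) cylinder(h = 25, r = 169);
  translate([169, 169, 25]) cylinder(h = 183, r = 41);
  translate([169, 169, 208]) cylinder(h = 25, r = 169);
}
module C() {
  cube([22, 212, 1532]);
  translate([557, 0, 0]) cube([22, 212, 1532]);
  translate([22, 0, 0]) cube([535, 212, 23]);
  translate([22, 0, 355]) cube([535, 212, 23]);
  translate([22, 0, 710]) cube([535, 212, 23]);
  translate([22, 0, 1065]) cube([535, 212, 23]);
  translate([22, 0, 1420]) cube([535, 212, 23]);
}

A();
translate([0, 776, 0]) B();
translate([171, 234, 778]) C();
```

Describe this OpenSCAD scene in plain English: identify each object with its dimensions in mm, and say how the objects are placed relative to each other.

A is a table with a 1671×586 mm rectangular top, 44 mm thick, top surface at z = 778 mm, supported by four round legs of 62 mm diameter, each leg's bounding box inset 37 mm from the nearest pair of top edges, running from the floor.

B is a spool: two coaxial disc flanges of radius 169 mm and thickness 25 mm, joined by a core cylinder of radius 41 mm and height 183 mm. The lower flange rests on z = 0 and the three cylinders share a vertical axis.

C is a bookshelf 579 mm wide overall, 212 mm deep and 1532 mm tall. The two sides are 22 mm thick vertical panels. 5 horizontal shelves of 23 mm thickness span between the inner faces of the sides; the lowest shelf sits on the floor and shelves are stacked with a clear vertical gap of 332 mm between each pair.

The spool is on the floor beside the table on its +y side. The bookshelf is on top of the table.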